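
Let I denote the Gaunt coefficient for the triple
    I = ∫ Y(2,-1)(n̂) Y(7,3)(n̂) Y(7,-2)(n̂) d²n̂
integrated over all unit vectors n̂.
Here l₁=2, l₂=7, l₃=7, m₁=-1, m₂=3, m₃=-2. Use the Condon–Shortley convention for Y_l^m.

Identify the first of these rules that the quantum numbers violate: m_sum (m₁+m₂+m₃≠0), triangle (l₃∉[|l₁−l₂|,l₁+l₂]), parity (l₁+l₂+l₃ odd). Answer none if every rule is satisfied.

azimuthal sum: -1 + 3 − 2 = 0  ✓
5 ≤ 7 ≤ 9 (triangle on l)  ✓
L = 2 + 7 + 7 = 16 (even)  ✓

none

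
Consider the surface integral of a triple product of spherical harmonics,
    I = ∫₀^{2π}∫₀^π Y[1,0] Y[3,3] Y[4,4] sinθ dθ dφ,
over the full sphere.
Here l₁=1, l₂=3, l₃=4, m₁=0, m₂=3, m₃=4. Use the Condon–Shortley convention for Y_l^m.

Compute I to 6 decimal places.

0.000000

m-sum = 0 + 3 + 4 = 7 ≠ 0 ⇒ I = 0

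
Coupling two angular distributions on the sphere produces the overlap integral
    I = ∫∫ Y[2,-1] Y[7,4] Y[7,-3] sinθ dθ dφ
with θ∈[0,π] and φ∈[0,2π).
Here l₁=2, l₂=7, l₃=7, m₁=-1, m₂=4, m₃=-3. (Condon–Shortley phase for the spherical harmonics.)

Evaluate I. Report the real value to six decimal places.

Checks pass: Σm=0; 16 even; l₃=7∈[5,9].
(2·2+1)(2·7+1)(2·7+1) = 1125
Δ: 2! 2! 12! / 17! → 1/185640
sum: t=0:+1/2419200 t=1:−1/518400 t=2:+1/2419200 = -1/907200
3j²(2 7 7; 0 0 0) = Δ·Π!·Σ² = 56/3315  (sign +1)
sum: t=1:−1/14515200 t=2:+1/4354560 = 1/6220800
3j²(2 7 7; -1 4 -3) = Δ·Π!·Σ² = 77/4420  (sign +1)
combine: 4πI² = 1125·56/3315·77/4420 = 16170/48841
take √, sign +1: I = 0.16231468

0.162315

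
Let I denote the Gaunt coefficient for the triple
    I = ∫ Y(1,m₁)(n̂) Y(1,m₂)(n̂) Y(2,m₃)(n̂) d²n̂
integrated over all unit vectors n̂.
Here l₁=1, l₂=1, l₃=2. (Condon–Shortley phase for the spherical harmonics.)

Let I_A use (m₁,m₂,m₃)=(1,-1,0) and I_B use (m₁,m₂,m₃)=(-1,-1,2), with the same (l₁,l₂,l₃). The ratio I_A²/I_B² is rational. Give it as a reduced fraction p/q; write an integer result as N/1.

l's match ⇒ only the (l;m) 3-j factors differ between A and B.
A: triangle coeff Δ(1,1,2) = 1/30; Σ_t [0,0]: t=0:+1/4 = 1/4; (3j)²=1/30 [(1 1 2; 1 -1 0)], sign=+1
B: triangle coeff Δ(1,1,2) = 1/30; Σ_t [0,0]: t=0:+1/4 = 1/4; (3j)²=1/5 [(1 1 2; -1 -1 2)], sign=+1
I_A²/I_B² = (1/30)/(1/5) = 1/6

1/6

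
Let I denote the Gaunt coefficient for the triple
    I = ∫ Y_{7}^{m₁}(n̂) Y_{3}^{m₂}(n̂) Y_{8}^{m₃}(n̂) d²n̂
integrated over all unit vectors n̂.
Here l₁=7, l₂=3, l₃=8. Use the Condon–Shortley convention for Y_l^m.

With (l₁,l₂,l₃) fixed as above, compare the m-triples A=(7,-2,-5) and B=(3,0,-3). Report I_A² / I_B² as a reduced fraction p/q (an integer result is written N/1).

Shared (l₁,l₂,l₃)=(7,3,8): N and (l;000)² cancel in I_A²/I_B².
A: Δ = 2!·12!·4!/19! = 1/5290740; Racah Σ t=0..0: t=0:+1/5748019200 = 1/5748019200; ⇒ 3j(7 3 8; 7 -2 -5)² = 13/5814, sgn -1
B: Δ = 2!·12!·4!/19! = 1/5290740; Racah Σ t=0..2: t=0:+1/11612160 t=1:−1/8709120 t=2:+1/87091200 = -1/58060800; ⇒ 3j(7 3 8; 3 0 -3)² = 99/117572, sgn +1
I_A²/I_B² = (13/5814)/(99/117572) = 2366/891

2366/891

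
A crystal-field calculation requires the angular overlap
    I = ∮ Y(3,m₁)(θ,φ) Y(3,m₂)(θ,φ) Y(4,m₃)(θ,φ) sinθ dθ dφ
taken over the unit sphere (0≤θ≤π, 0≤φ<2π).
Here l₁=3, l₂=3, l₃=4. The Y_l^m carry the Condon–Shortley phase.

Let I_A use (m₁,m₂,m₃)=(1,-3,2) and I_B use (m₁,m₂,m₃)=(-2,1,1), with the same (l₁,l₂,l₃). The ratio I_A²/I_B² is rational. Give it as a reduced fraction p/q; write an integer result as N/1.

Shared (l₁,l₂,l₃)=(3,3,4): N and (l;000)² cancel in I_A²/I_B².
A: Δ = 2!·4!·4!/11! = 1/34650; Racah Σ t=0..0: t=0:+1/192 = 1/192; ⇒ 3j(3 3 4; 1 -3 2)² = 3/77, sgn +1
B: Δ = 2!·4!·4!/11! = 1/34650; Racah Σ t=1..2: t=1:−1/144 t=2:+1/48 = 1/72; ⇒ 3j(3 3 4; -2 1 1)² = 16/693, sgn -1
I_A²/I_B² = (3/77)/(16/693) = 27/16

27/16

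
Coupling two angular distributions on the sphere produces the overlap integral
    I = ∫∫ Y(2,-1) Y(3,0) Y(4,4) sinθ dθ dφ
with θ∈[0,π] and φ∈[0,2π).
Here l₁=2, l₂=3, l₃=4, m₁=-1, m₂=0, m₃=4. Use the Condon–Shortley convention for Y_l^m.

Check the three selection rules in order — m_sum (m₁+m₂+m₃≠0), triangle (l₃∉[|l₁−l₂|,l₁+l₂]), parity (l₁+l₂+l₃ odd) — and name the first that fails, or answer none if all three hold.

m_sum

azimuthal sum: -1 + 0 + 4 = 3  ✗
1 ≤ 4 ≤ 5 (triangle on l)
L = 2 + 3 + 4 = 9 (odd)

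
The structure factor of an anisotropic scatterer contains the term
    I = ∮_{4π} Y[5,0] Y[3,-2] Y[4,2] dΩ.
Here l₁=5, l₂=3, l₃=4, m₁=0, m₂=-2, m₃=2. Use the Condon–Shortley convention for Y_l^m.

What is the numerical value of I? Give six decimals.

m-sum 0 ✓  L=12 even ✓  2≤4≤8 ✓
Π(2lᵢ+1) = 11×7×9 = 693
triangle coeff Δ(5,3,4) = 1/180180
Σ_t [1,3]: t=1:−1/576 t=2:+1/144 t=3:−1/576 = 1/288
(3j)²=20/1001 [(5 3 4; 0 0 0)], sign=+1
Σ_t [0,1]: t=0:+1/2880 t=1:−1/576 = -1/720
(3j)²=80/3003 [(5 3 4; 0 -2 2)], sign=-1
⇒ 4πI² = 4800/13013
I = (-1)√(4800/13013/(4π)) = -0.17132746

-0.171327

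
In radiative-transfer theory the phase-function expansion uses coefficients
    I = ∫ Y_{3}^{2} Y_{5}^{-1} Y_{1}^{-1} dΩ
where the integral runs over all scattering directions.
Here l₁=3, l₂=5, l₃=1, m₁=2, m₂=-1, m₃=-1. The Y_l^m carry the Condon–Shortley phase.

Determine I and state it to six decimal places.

triangle: need 2≤l₃≤8, have 1; I=0

0.000000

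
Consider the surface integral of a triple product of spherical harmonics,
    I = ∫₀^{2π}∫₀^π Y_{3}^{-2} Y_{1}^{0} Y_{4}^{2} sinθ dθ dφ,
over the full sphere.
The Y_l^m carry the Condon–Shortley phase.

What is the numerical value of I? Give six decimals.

0.213244

Rules hold: Σm=0, L=8 even, 2≤4≤4.
N = 7·3·9 = 189
Δ = 0!·6!·2!/9! = 1/252
Racah Σ t=0..0: t=0:+1/36 = 1/36
⇒ 3j(3 1 4; 0 0 0)² = 4/63, sgn +1
Racah Σ t=0..0: t=0:+1/120 = 1/120
⇒ 3j(3 1 4; -2 0 2)² = 1/21, sgn +1
4πI² = N·(3j₀)²·(3jₘ)² = 4/7
I = +1·√(0.571429/4π) = 0.21324362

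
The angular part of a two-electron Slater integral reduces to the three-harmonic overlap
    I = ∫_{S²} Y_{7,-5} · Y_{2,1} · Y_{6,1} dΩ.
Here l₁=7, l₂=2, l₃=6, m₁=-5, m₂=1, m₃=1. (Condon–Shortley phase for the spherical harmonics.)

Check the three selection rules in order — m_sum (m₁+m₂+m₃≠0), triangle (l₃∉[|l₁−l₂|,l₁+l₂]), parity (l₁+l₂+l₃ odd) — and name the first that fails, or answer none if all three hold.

m_sum

m₁+m₂+m₃ = -5 + 1 + 1 = -3  ✗
triangle: |7−2|=5 ≤ l₃=6 ≤ 7+2=9
parity: l₁+l₂+l₃ = 15 is odd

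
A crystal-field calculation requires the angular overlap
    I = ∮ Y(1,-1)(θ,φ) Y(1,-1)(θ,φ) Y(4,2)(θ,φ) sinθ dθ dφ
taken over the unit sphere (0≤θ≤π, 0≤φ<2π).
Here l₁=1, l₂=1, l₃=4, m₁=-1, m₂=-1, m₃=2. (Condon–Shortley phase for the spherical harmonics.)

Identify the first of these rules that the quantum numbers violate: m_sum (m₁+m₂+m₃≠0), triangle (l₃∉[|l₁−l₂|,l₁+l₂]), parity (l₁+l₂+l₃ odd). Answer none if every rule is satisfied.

m₁+m₂+m₃ = -1 − 1 + 2 = 0  ✓
triangle: |1−1|=0 ≤ l₃=4 ≤ 1+1=2  ✗
parity: l₁+l₂+l₃ = 6 is even

triangle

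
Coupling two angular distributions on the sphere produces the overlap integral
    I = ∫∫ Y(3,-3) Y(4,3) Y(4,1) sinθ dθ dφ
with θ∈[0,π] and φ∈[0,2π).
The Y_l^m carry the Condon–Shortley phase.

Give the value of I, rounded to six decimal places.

m-sum = -3 + 3 + 1 = 1 ≠ 0 ⇒ I = 0

0.000000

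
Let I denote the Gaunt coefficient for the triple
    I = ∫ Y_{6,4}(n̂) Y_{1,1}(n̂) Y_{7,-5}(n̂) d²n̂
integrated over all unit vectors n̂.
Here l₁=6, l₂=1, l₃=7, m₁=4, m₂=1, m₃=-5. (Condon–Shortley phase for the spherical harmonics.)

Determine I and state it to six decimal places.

Checks pass: Σm=0; 14 even; l₃=7∈[5,7].
(2·6+1)(2·1+1)(2·7+1) = 585
Δ: 0! 12! 2! / 15! → 1/1365
sum: t=0:+1/518400 = 1/518400
3j²(6 1 7; 0 0 0) = Δ·Π!·Σ² = 7/195  (sign -1)
sum: t=0:+1/14515200 = 1/14515200
3j²(6 1 7; 4 1 -5) = Δ·Π!·Σ² = 22/455  (sign +1)
combine: 4πI² = 585·7/195·22/455 = 66/65
take √, sign -1: I = -0.28425647

-0.284256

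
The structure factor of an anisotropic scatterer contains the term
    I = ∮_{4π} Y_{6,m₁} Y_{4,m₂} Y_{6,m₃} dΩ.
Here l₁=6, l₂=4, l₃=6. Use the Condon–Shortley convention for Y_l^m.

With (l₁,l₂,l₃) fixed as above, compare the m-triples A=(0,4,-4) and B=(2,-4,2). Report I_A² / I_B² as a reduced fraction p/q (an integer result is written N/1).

Shared (l₁,l₂,l₃)=(6,4,6): N and (l;000)² cancel in I_A²/I_B².
A: Δ = 4!·8!·4!/17! = 1/15315300; Racah Σ t=4..4: t=4:+1/829440 = 1/829440; ⇒ 3j(6 4 6; 0 4 -4)² = 35/2431, sgn +1
B: Δ = 4!·8!·4!/17! = 1/15315300; Racah Σ t=0..0: t=0:+1/331776 = 1/331776; ⇒ 3j(6 4 6; 2 -4 2)² = 490/21879, sgn +1
I_A²/I_B² = (35/2431)/(490/21879) = 9/14

9/14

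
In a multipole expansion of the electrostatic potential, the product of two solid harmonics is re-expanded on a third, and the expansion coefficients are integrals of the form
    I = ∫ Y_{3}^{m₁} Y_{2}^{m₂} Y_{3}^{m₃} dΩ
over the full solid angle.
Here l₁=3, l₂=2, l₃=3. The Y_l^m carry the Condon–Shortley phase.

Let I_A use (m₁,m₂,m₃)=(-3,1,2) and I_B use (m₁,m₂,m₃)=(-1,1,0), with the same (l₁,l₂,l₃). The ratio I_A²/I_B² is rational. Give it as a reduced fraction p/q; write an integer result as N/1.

l's match ⇒ only the (l;m) 3-j factors differ between A and B.
A: triangle coeff Δ(3,2,3) = 1/3780; Σ_t [2,2]: t=2:+1/48 = 1/48; (3j)²=5/84 [(3 2 3; -3 1 2)], sign=-1
B: triangle coeff Δ(3,2,3) = 1/3780; Σ_t [1,2]: t=1:−1/12 t=2:+1/8 = 1/24; (3j)²=1/210 [(3 2 3; -1 1 0)], sign=-1
I_A²/I_B² = (5/84)/(1/210) = 25/2

25/2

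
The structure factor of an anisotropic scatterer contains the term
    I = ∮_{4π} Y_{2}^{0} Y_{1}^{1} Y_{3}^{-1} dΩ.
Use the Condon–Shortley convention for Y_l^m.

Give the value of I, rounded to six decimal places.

-0.202301

Checks pass: Σm=0; 6 even; l₃=3∈[1,3].
(2·2+1)(2·1+1)(2·3+1) = 105
Δ: 0! 4! 2! / 7! → 1/105
sum: t=0:+1/4 = 1/4
3j²(2 1 3; 0 0 0) = Δ·Π!·Σ² = 3/35  (sign -1)
sum: t=0:+1/8 = 1/8
3j²(2 1 3; 0 1 -1) = Δ·Π!·Σ² = 2/35  (sign +1)
combine: 4πI² = 105·3/35·2/35 = 18/35
take √, sign -1: I = -0.20230066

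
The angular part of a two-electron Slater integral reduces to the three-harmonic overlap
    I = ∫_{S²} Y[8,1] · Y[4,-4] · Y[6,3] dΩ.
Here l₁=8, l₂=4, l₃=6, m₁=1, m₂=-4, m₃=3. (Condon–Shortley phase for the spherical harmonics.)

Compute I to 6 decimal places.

0.079258

m-sum 0 ✓  L=18 even ✓  4≤6≤12 ✓
Π(2lᵢ+1) = 17×9×13 = 1989
triangle coeff Δ(8,4,6) = 1/23279256
Σ_t [2,4]: t=2:+1/1658880 t=3:−1/518400 t=4:+1/1658880 = -1/1382400
(3j)²=504/46189 [(8 4 6; 0 0 0)], sign=-1
Σ_t [0,0]: t=0:+1/43545600 = 1/43545600
(3j)²=168/46189 [(8 4 6; 1 -4 3)], sign=-1
⇒ 4πI² = 762048/9653501
I = (+1)√(762048/9653501/(4π)) = 0.07925813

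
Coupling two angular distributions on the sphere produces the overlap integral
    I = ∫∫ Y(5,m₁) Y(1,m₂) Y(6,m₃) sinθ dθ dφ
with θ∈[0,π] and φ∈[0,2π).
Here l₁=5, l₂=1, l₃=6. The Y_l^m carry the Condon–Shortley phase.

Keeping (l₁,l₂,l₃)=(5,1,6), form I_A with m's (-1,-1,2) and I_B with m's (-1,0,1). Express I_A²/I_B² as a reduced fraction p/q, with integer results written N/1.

4/5

l's match ⇒ only the (l;m) 3-j factors differ between A and B.
A: triangle coeff Δ(5,1,6) = 1/858; Σ_t [0,0]: t=0:+1/34560 = 1/34560; (3j)²=14/429 [(5 1 6; -1 -1 2)], sign=+1
B: triangle coeff Δ(5,1,6) = 1/858; Σ_t [0,0]: t=0:+1/17280 = 1/17280; (3j)²=35/858 [(5 1 6; -1 0 1)], sign=-1
I_A²/I_B² = (14/429)/(35/858) = 4/5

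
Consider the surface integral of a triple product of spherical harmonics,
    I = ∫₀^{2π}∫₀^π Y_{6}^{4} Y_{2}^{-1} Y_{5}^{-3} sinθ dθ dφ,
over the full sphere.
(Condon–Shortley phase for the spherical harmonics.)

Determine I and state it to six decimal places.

0.000000

L=13 odd ⇒ parity kills the (l;000) factor ⇒ I = 0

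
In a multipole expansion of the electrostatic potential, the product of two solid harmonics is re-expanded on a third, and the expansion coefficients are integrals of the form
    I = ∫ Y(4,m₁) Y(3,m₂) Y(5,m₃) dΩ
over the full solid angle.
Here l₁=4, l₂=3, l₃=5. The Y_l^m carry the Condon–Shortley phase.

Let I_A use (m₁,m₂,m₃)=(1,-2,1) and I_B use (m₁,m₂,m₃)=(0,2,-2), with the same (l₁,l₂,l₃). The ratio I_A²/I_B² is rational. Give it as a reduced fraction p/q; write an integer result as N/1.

125/28

Shared (l₁,l₂,l₃)=(4,3,5): N and (l;000)² cancel in I_A²/I_B².
A: Δ = 2!·6!·4!/13! = 1/180180; Racah Σ t=0..1: t=0:+1/432 t=1:−1/1152 = 5/3456; ⇒ 3j(4 3 5; 1 -2 1)² = 625/36036, sgn +1
B: Δ = 2!·6!·4!/13! = 1/180180; Racah Σ t=1..2: t=1:−1/864 t=2:+1/576 = 1/1728; ⇒ 3j(4 3 5; 0 2 -2)² = 5/1287, sgn -1
I_A²/I_B² = (625/36036)/(5/1287) = 125/28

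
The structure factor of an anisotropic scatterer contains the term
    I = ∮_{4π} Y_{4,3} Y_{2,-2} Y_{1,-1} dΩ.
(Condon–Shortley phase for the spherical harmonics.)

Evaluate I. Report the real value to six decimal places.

|4−2|≤1≤4+2 violated ⇒ I = 0

0.000000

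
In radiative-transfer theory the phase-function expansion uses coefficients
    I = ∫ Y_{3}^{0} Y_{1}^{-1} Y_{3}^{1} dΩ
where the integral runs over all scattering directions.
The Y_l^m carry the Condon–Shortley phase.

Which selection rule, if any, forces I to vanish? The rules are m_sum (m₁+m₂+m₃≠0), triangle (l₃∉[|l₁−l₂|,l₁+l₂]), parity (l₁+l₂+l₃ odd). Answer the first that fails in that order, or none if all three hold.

m₁+m₂+m₃ = 0 − 1 + 1 = 0  ✓
triangle: |3−1|=2 ≤ l₃=3 ≤ 3+1=4  ✓
parity: l₁+l₂+l₃ = 7 is odd  ✗

parity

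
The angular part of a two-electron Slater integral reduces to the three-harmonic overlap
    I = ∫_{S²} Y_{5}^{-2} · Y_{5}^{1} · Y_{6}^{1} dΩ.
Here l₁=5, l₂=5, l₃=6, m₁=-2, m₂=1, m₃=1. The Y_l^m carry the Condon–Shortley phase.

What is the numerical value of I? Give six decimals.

0.120248

Checks pass: Σm=0; 16 even; l₃=6∈[0,10].
(2·5+1)(2·5+1)(2·6+1) = 1573
Δ: 4! 6! 6! / 17! → 1/28588560
sum: t=0:+1/345600 t=1:−1/13824 t=2:+1/5184 t=3:−1/13824 t=4:+1/345600 = 7/129600
3j²(5 5 6; 0 0 0) = Δ·Π!·Σ² = 80/7293  (sign +1)
sum: t=1:−1/518400 t=2:+1/23040 t=3:−1/10368 t=4:+1/41472 = -1/32400
3j²(5 5 6; -2 1 1) = Δ·Π!·Σ² = 128/12155  (sign +1)
combine: 4πI² = 1573·80/7293·128/12155 = 2048/11271
take √, sign +1: I = 0.12024827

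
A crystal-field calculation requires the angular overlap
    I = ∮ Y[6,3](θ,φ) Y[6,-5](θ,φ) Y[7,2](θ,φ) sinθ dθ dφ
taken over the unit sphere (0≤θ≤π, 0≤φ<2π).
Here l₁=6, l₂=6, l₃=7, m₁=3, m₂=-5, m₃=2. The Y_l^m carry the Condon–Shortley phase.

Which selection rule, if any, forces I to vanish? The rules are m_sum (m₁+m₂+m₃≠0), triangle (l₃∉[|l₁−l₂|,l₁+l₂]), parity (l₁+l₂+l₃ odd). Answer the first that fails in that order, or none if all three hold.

parity

Σmᵢ = 0  ✓
l₃∈[|l₁−l₂|,l₁+l₂]=[0,12], have l₃=7  ✓
Σlᵢ = 19 ⇒ odd  ✗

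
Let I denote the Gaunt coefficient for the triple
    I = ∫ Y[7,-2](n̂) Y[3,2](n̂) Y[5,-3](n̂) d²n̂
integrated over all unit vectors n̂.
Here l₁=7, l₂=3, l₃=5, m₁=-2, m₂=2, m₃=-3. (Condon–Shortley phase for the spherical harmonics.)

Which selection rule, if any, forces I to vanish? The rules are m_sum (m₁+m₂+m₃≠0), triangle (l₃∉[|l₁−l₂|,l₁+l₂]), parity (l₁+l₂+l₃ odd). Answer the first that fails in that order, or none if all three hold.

m_sum

Σmᵢ = -3  ✗
l₃∈[|l₁−l₂|,l₁+l₂]=[4,10], have l₃=5
Σlᵢ = 15 ⇒ odd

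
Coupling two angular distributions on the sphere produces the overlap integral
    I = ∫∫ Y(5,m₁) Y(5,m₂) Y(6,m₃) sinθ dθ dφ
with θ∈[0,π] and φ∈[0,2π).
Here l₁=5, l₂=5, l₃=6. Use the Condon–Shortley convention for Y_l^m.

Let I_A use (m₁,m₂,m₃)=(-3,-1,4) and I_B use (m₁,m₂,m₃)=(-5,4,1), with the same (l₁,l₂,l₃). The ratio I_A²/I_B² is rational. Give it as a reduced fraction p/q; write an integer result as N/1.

169/315

Shared (l₁,l₂,l₃)=(5,5,6): N and (l;000)² cancel in I_A²/I_B².
A: Δ = 4!·6!·6!/17! = 1/28588560; Racah Σ t=2..4: t=2:+1/138240 t=3:−1/86400 t=4:+1/829440 = -13/4147200; ⇒ 3j(5 5 6; -3 -1 4)² = 13/3740, sgn -1
B: Δ = 4!·6!·6!/17! = 1/28588560; Racah Σ t=4..4: t=4:+1/2073600 = 1/2073600; ⇒ 3j(5 5 6; -5 4 1)² = 63/9724, sgn -1
I_A²/I_B² = (13/3740)/(63/9724) = 169/315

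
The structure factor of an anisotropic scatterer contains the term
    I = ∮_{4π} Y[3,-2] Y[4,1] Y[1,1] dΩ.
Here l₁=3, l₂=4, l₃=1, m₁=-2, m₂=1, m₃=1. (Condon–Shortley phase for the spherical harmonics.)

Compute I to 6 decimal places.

Checks pass: Σm=0; 8 even; l₃=1∈[1,7].
(2·3+1)(2·4+1)(2·1+1) = 189
Δ: 6! 0! 2! / 9! → 1/252
sum: t=3:−1/36 = -1/36
3j²(3 4 1; 0 0 0) = Δ·Π!·Σ² = 4/63  (sign +1)
sum: t=5:−1/240 = -1/240
3j²(3 4 1; -2 1 1) = Δ·Π!·Σ² = 1/84  (sign -1)
combine: 4πI² = 189·4/63·1/84 = 1/7
take √, sign -1: I = -0.10662181

-0.106622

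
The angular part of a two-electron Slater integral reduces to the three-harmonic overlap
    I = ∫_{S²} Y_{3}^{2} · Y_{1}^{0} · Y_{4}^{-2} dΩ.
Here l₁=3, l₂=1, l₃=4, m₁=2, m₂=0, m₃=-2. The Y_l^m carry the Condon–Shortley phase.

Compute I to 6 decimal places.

Rules hold: Σm=0, L=8 even, 2≤4≤4.
N = 7·3·9 = 189
Δ = 0!·6!·2!/9! = 1/252
Racah Σ t=0..0: t=0:+1/36 = 1/36
⇒ 3j(3 1 4; 0 0 0)² = 4/63, sgn +1
Racah Σ t=0..0: t=0:+1/120 = 1/120
⇒ 3j(3 1 4; 2 0 -2)² = 1/21, sgn +1
4πI² = N·(3j₀)²·(3jₘ)² = 4/7
I = +1·√(0.571429/4π) = 0.21324362

0.213244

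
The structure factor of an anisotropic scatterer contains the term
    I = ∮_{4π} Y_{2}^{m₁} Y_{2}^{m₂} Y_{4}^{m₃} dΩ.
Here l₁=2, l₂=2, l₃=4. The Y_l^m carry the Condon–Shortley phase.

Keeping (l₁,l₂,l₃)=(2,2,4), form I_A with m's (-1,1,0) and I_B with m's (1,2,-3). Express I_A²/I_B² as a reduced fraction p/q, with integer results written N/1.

Same 2,2,4: normalisation and zero-m 3j drop out of the ratio.
A: Δ: 0! 4! 4! / 9! → 1/630; sum: t=0:+1/36 = 1/36; 3j²(2 2 4; -1 1 0) = Δ·Π!·Σ² = 8/315  (sign +1)
B: Δ: 0! 4! 4! / 9! → 1/630; sum: t=0:+1/144 = 1/144; 3j²(2 2 4; 1 2 -3) = Δ·Π!·Σ² = 1/18  (sign -1)
I_A²/I_B² = (8/315)/(1/18) = 16/35

16/35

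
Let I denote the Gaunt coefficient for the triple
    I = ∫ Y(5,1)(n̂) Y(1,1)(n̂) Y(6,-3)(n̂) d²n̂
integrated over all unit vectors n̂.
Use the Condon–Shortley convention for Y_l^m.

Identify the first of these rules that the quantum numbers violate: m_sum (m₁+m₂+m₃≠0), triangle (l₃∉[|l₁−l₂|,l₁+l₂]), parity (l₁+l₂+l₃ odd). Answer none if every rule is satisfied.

Σmᵢ = -1  ✗
l₃∈[|l₁−l₂|,l₁+l₂]=[4,6], have l₃=6
Σlᵢ = 12 ⇒ even

m_sum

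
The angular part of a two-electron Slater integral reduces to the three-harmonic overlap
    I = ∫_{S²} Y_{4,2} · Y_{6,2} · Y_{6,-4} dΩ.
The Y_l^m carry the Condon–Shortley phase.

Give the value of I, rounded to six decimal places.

Rules hold: Σm=0, L=16 even, 2≤6≤10.
N = 9·13·13 = 1521
Δ = 4!·4!·8!/17! = 1/15315300
Racah Σ t=0..4: t=0:+1/829440 t=1:−1/25920 t=2:+1/9216 t=3:−1/25920 t=4:+1/829440 = 7/207360
⇒ 3j(4 6 6; 0 0 0)² = 28/2431, sgn +1
Racah Σ t=0..2: t=0:+1/3870720 t=1:−1/181440 t=2:+1/138240 = 23/11612160
⇒ 3j(4 6 6; 2 2 -4)² = 529/204204, sgn +1
4πI² = N·(3j₀)²·(3jₘ)² = 1587/34969
I = +1·√(0.0453831/4π) = 0.06009550

0.060095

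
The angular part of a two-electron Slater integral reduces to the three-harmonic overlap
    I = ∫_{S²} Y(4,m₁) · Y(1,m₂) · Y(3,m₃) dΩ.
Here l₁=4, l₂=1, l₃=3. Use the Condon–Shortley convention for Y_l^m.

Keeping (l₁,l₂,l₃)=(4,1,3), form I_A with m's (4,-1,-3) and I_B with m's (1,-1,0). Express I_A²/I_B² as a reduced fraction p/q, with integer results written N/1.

Shared (l₁,l₂,l₃)=(4,1,3): N and (l;000)² cancel in I_A²/I_B².
A: Δ = 2!·6!·0!/9! = 1/252; Racah Σ t=0..0: t=0:+1/1440 = 1/1440; ⇒ 3j(4 1 3; 4 -1 -3)² = 1/9, sgn +1
B: Δ = 2!·6!·0!/9! = 1/252; Racah Σ t=0..0: t=0:+1/72 = 1/72; ⇒ 3j(4 1 3; 1 -1 0)² = 5/126, sgn -1
I_A²/I_B² = (1/9)/(5/126) = 14/5

14/5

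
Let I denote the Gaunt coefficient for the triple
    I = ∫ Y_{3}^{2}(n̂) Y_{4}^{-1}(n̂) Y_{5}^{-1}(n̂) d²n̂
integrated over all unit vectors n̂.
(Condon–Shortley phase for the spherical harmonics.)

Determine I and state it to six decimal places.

0.138239

Checks pass: Σm=0; 12 even; l₃=5∈[1,7].
(2·3+1)(2·4+1)(2·5+1) = 693
Δ: 2! 4! 6! / 13! → 1/180180
sum: t=0:+1/576 t=1:−1/144 t=2:+1/576 = -1/288
3j²(3 4 5; 0 0 0) = Δ·Π!·Σ² = 20/1001  (sign +1)
sum: t=0:+1/432 t=1:−1/1152 = 5/3456
3j²(3 4 5; 2 -1 -1) = Δ·Π!·Σ² = 625/36036  (sign +1)
combine: 4πI² = 693·20/1001·625/36036 = 3125/13013
take √, sign +1: I = 0.13823925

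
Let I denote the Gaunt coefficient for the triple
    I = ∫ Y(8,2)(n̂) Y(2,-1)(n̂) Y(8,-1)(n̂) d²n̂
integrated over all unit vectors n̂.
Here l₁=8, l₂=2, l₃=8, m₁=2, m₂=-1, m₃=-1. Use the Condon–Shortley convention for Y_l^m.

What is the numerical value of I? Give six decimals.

m-sum 0 ✓  L=18 even ✓  6≤8≤10 ✓
Π(2lᵢ+1) = 17×5×17 = 1445
triangle coeff Δ(8,2,8) = 1/348840
Σ_t [0,2]: t=0:+1/116121600 t=1:−1/25401600 t=2:+1/116121600 = -1/45158400
(3j)²=24/1615 [(8 2 8; 0 0 0)], sign=-1
Σ_t [0,1]: t=0:+1/58060800 t=1:−1/87091200 = 1/174182400
(3j)²=7/2584 [(8 2 8; 2 -1 -1)], sign=-1
⇒ 4πI² = 21/361
I = (+1)√(21/361/(4π)) = 0.06803793

0.068038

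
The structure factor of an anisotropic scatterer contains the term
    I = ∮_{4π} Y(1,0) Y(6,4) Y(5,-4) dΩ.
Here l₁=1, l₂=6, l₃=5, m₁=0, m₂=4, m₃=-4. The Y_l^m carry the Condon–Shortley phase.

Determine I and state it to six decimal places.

0.182727

Checks pass: Σm=0; 12 even; l₃=5∈[5,7].
(2·1+1)(2·6+1)(2·5+1) = 429
Δ: 2! 0! 10! / 13! → 1/858
sum: t=1:−1/14400 = -1/14400
3j²(1 6 5; 0 0 0) = Δ·Π!·Σ² = 6/143  (sign +1)
sum: t=1:−1/362880 = -1/362880
3j²(1 6 5; 0 4 -4) = Δ·Π!·Σ² = 10/429  (sign +1)
combine: 4πI² = 429·6/143·10/429 = 60/143
take √, sign +1: I = 0.18272698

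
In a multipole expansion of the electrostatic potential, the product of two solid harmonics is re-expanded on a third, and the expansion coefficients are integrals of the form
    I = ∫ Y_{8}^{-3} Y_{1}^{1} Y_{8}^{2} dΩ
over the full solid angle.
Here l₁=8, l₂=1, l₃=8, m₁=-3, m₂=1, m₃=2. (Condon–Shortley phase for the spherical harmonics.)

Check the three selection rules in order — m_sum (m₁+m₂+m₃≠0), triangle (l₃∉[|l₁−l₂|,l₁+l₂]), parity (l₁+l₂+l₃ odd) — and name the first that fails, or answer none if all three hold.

parity

Σmᵢ = 0  ✓
l₃∈[|l₁−l₂|,l₁+l₂]=[7,9], have l₃=8  ✓
Σlᵢ = 17 ⇒ odd  ✗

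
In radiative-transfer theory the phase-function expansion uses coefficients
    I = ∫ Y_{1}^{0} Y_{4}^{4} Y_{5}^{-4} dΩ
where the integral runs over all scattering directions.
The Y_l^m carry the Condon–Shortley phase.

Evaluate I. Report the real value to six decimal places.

Rules hold: Σm=0, L=10 even, 3≤5≤5.
N = 3·9·11 = 297
Δ = 0!·2!·8!/11! = 1/495
Racah Σ t=0..0: t=0:+1/576 = 1/576
⇒ 3j(1 4 5; 0 0 0)² = 5/99, sgn -1
Racah Σ t=0..0: t=0:+1/40320 = 1/40320
⇒ 3j(1 4 5; 0 4 -4)² = 1/55, sgn -1
4πI² = N·(3j₀)²·(3jₘ)² = 3/11
I = +1·√(0.272727/4π) = 0.14731920

0.147319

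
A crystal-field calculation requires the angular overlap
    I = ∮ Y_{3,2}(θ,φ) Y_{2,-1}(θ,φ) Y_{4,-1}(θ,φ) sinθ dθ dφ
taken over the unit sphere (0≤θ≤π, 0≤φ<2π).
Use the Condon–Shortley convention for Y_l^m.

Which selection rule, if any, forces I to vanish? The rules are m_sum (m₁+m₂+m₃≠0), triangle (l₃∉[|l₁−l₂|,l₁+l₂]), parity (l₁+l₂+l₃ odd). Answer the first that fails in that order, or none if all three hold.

parity

Σmᵢ = 0  ✓
l₃∈[|l₁−l₂|,l₁+l₂]=[1,5], have l₃=4  ✓
Σlᵢ = 9 ⇒ odd  ✗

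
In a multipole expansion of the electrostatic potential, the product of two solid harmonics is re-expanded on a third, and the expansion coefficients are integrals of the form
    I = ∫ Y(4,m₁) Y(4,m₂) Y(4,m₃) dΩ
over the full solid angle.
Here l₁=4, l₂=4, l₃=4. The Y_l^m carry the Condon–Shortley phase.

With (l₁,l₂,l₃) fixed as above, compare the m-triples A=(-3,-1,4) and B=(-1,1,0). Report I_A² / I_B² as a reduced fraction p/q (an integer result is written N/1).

l's match ⇒ only the (l;m) 3-j factors differ between A and B.
A: triangle coeff Δ(4,4,4) = 1/450450; Σ_t [3,3]: t=3:−1/3456 = -1/3456; (3j)²=35/1287 [(4 4 4; -3 -1 4)], sign=-1
B: triangle coeff Δ(4,4,4) = 1/450450; Σ_t [1,4]: t=1:−1/3456 t=2:+1/144 t=3:−1/96 t=4:+1/864 = -1/384; (3j)²=9/2002 [(4 4 4; -1 1 0)], sign=-1
I_A²/I_B² = (35/1287)/(9/2002) = 490/81

490/81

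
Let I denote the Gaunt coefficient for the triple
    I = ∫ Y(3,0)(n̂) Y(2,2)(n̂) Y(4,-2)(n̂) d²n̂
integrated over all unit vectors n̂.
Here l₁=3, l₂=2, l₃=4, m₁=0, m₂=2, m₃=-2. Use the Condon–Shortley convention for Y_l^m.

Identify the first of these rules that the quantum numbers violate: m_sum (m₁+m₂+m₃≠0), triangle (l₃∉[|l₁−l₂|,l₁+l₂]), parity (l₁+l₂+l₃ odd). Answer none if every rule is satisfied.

m₁+m₂+m₃ = 0 + 2 − 2 = 0  ✓
triangle: |3−2|=1 ≤ l₃=4 ≤ 3+2=5  ✓
parity: l₁+l₂+l₃ = 9 is odd  ✗

parity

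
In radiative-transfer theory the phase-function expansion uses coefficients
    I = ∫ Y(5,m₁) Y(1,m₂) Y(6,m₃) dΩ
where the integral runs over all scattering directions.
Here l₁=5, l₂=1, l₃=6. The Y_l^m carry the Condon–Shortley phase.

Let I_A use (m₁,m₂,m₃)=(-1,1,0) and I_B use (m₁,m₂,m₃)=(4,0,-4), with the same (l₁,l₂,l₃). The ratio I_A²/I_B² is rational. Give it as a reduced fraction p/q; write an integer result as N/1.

l's match ⇒ only the (l;m) 3-j factors differ between A and B.
A: triangle coeff Δ(5,1,6) = 1/858; Σ_t [0,0]: t=0:+1/34560 = 1/34560; (3j)²=5/286 [(5 1 6; -1 1 0)], sign=+1
B: triangle coeff Δ(5,1,6) = 1/858; Σ_t [0,0]: t=0:+1/362880 = 1/362880; (3j)²=10/429 [(5 1 6; 4 0 -4)], sign=+1
I_A²/I_B² = (5/286)/(10/429) = 3/4

3/4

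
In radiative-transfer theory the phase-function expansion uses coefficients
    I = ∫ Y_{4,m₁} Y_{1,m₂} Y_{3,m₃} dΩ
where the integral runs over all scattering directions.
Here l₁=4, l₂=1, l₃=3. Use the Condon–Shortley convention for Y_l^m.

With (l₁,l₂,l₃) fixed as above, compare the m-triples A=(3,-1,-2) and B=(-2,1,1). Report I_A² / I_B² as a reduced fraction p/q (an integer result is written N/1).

Same 4,1,3: normalisation and zero-m 3j drop out of the ratio.
A: Δ: 2! 6! 0! / 9! → 1/252; sum: t=0:+1/240 = 1/240; 3j²(4 1 3; 3 -1 -2) = Δ·Π!·Σ² = 1/12  (sign -1)
B: Δ: 2! 6! 0! / 9! → 1/252; sum: t=2:+1/96 = 1/96; 3j²(4 1 3; -2 1 1) = Δ·Π!·Σ² = 5/84  (sign +1)
I_A²/I_B² = (1/12)/(5/84) = 7/5

7/5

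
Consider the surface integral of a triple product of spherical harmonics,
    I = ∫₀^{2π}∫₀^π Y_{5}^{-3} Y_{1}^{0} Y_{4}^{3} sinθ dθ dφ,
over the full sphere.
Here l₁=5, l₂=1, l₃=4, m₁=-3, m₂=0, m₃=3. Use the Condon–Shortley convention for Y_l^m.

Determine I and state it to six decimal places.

m-sum 0 ✓  L=10 even ✓  4≤4≤6 ✓
Π(2lᵢ+1) = 11×3×9 = 297
triangle coeff Δ(5,1,4) = 1/495
Σ_t [1,1]: t=1:−1/576 = -1/576
(3j)²=5/99 [(5 1 4; 0 0 0)], sign=-1
Σ_t [1,1]: t=1:−1/5040 = -1/5040
(3j)²=16/495 [(5 1 4; -3 0 3)], sign=+1
⇒ 4πI² = 16/33
I = (-1)√(16/33/(4π)) = -0.19642560

-0.196426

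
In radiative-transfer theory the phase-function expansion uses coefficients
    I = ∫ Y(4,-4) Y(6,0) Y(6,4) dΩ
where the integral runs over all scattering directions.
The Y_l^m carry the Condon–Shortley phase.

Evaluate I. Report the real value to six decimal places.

0.141673

Checks pass: Σm=0; 16 even; l₃=6∈[2,10].
(2·4+1)(2·6+1)(2·6+1) = 1521
Δ: 4! 4! 8! / 17! → 1/15315300
sum: t=0:+1/829440 t=1:−1/25920 t=2:+1/9216 t=3:−1/25920 t=4:+1/829440 = 7/207360
3j²(4 6 6; 0 0 0) = Δ·Π!·Σ² = 28/2431  (sign +1)
sum: t=4:+1/829440 = 1/829440
3j²(4 6 6; -4 0 4) = Δ·Π!·Σ² = 35/2431  (sign +1)
combine: 4πI² = 1521·28/2431·35/2431 = 8820/34969
take √, sign +1: I = 0.14167322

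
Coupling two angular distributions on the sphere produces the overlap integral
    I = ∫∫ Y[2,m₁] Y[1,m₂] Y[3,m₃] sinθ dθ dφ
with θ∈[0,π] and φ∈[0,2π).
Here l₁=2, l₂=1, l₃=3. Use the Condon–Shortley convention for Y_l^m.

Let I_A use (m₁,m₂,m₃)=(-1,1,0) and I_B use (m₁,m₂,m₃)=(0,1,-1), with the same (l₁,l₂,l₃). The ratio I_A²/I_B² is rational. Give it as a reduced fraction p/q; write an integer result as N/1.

l's match ⇒ only the (l;m) 3-j factors differ between A and B.
A: triangle coeff Δ(2,1,3) = 1/105; Σ_t [0,0]: t=0:+1/12 = 1/12; (3j)²=1/35 [(2 1 3; -1 1 0)], sign=-1
B: triangle coeff Δ(2,1,3) = 1/105; Σ_t [0,0]: t=0:+1/8 = 1/8; (3j)²=2/35 [(2 1 3; 0 1 -1)], sign=+1
I_A²/I_B² = (1/35)/(2/35) = 1/2

1/2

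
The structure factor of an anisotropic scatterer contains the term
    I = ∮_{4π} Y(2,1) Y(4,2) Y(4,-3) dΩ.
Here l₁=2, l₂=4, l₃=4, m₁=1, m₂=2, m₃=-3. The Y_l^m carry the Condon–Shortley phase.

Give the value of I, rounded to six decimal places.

-0.187702

m-sum 0 ✓  L=10 even ✓  2≤4≤6 ✓
Π(2lᵢ+1) = 5×9×9 = 405
triangle coeff Δ(2,4,4) = 1/13860
Σ_t [0,2]: t=0:+1/192 t=1:−1/36 t=2:+1/192 = -5/288
(3j)²=20/693 [(2 4 4; 0 0 0)], sign=-1
Σ_t [0,1]: t=0:+1/1440 t=1:−1/240 = -1/288
(3j)²=5/132 [(2 4 4; 1 2 -3)], sign=+1
⇒ 4πI² = 375/847
I = (-1)√(375/847/(4π)) = -0.18770204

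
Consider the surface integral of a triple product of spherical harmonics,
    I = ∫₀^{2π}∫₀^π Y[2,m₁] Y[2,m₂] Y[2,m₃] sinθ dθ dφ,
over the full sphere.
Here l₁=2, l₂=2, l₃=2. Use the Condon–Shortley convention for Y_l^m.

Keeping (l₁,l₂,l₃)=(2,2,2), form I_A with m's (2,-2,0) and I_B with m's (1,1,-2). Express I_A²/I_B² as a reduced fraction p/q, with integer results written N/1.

2/3

l's match ⇒ only the (l;m) 3-j factors differ between A and B.
A: triangle coeff Δ(2,2,2) = 1/630; Σ_t [0,0]: t=0:+1/8 = 1/8; (3j)²=2/35 [(2 2 2; 2 -2 0)], sign=+1
B: triangle coeff Δ(2,2,2) = 1/630; Σ_t [1,1]: t=1:−1/4 = -1/4; (3j)²=3/35 [(2 2 2; 1 1 -2)], sign=-1
I_A²/I_B² = (2/35)/(3/35) = 2/3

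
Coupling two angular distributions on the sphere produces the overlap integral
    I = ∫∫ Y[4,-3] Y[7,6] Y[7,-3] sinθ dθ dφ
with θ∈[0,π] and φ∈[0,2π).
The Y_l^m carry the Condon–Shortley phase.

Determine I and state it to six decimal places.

-0.148484

Checks pass: Σm=0; 18 even; l₃=7∈[3,11].
(2·4+1)(2·7+1)(2·7+1) = 2025
Δ: 4! 4! 10! / 19! → 1/58198140
sum: t=0:+1/17418240 t=1:−1/622080 t=2:+1/230400 t=3:−1/622080 t=4:+1/17418240 = 1/806400
3j²(4 7 7; 0 0 0) = Δ·Π!·Σ² = 2268/230945  (sign -1)
sum: t=3:−1/522547200 t=4:+1/52254720 = 1/58060800
3j²(4 7 7; -3 6 -3) = Δ·Π!·Σ² = 9/646  (sign +1)
combine: 4πI² = 2025·2268/230945·9/646 = 4133430/14919047
take √, sign -1: I = -0.14848406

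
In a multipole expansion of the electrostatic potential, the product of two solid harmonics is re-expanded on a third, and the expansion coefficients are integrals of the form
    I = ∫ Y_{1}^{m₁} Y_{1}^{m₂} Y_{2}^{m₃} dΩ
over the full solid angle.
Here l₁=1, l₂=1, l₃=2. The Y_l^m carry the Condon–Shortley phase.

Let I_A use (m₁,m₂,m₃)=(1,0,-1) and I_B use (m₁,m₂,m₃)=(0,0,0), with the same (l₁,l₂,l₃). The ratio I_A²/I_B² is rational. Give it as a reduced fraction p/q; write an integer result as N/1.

Shared (l₁,l₂,l₃)=(1,1,2): N and (l;000)² cancel in I_A²/I_B².
A: Δ = 0!·2!·2!/5! = 1/30; Racah Σ t=0..0: t=0:+1/2 = 1/2; ⇒ 3j(1 1 2; 1 0 -1)² = 1/10, sgn -1
B: Δ = 0!·2!·2!/5! = 1/30; Racah Σ t=0..0: t=0:+1/1 = 1/1; ⇒ 3j(1 1 2; 0 0 0)² = 2/15, sgn +1
I_A²/I_B² = (1/10)/(2/15) = 3/4

3/4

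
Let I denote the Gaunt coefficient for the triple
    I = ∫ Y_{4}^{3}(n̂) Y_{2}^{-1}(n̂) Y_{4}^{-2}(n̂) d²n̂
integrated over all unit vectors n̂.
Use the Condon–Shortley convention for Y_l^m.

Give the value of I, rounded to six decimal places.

-0.187702

m-sum 0 ✓  L=10 even ✓  2≤4≤6 ✓
Π(2lᵢ+1) = 9×5×9 = 405
triangle coeff Δ(4,2,4) = 1/13860
Σ_t [0,2]: t=0:+1/192 t=1:−1/36 t=2:+1/192 = -5/288
(3j)²=20/693 [(4 2 4; 0 0 0)], sign=-1
Σ_t [0,1]: t=0:+1/240 t=1:−1/1440 = 1/288
(3j)²=5/132 [(4 2 4; 3 -1 -2)], sign=+1
⇒ 4πI² = 375/847
I = (-1)√(375/847/(4π)) = -0.18770204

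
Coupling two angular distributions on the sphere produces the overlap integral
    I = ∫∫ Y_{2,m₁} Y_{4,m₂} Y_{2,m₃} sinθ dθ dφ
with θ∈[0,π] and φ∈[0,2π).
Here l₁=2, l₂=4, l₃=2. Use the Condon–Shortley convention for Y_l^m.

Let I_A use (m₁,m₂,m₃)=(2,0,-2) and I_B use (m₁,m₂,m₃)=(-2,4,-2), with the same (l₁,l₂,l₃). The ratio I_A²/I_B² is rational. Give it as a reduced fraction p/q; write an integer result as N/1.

Shared (l₁,l₂,l₃)=(2,4,2): N and (l;000)² cancel in I_A²/I_B².
A: Δ = 4!·0!·4!/9! = 1/630; Racah Σ t=0..0: t=0:+1/576 = 1/576; ⇒ 3j(2 4 2; 2 0 -2)² = 1/630, sgn +1
B: Δ = 4!·0!·4!/9! = 1/630; Racah Σ t=4..4: t=4:+1/576 = 1/576; ⇒ 3j(2 4 2; -2 4 -2)² = 1/9, sgn +1
I_A²/I_B² = (1/630)/(1/9) = 1/70

1/70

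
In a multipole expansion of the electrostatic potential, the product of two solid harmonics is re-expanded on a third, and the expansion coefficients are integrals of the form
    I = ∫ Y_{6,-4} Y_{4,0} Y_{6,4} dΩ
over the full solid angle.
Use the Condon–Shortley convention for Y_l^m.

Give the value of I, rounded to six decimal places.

-0.144819

Checks pass: Σm=0; 16 even; l₃=6∈[2,10].
(2·6+1)(2·4+1)(2·6+1) = 1521
Δ: 4! 8! 4! / 17! → 1/15315300
sum: t=0:+1/829440 t=1:−1/25920 t=2:+1/9216 t=3:−1/25920 t=4:+1/829440 = 7/207360
3j²(6 4 6; 0 0 0) = Δ·Π!·Σ² = 28/2431  (sign +1)
sum: t=2:+1/645120 t=3:−1/181440 t=4:+1/829440 = -1/362880
3j²(6 4 6; -4 0 4) = Δ·Π!·Σ² = 256/17017  (sign -1)
combine: 4πI² = 1521·28/2431·256/17017 = 9216/34969
take √, sign -1: I = -0.14481872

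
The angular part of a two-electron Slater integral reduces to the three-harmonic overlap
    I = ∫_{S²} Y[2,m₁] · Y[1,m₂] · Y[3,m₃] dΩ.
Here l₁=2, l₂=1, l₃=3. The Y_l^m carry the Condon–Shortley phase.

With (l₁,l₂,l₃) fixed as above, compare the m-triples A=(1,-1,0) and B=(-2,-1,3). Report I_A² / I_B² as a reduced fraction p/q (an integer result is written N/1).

l's match ⇒ only the (l;m) 3-j factors differ between A and B.
A: triangle coeff Δ(2,1,3) = 1/105; Σ_t [0,0]: t=0:+1/12 = 1/12; (3j)²=1/35 [(2 1 3; 1 -1 0)], sign=-1
B: triangle coeff Δ(2,1,3) = 1/105; Σ_t [0,0]: t=0:+1/48 = 1/48; (3j)²=1/7 [(2 1 3; -2 -1 3)], sign=+1
I_A²/I_B² = (1/35)/(1/7) = 1/5

1/5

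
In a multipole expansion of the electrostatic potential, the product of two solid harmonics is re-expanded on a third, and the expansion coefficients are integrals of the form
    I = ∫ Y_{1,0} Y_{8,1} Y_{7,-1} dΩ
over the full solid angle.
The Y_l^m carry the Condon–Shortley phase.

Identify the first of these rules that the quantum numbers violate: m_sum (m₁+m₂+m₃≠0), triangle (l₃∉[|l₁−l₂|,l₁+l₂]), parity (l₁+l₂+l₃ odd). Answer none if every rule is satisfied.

Σmᵢ = 0  ✓
l₃∈[|l₁−l₂|,l₁+l₂]=[7,9], have l₃=7  ✓
Σlᵢ = 16 ⇒ even  ✓

none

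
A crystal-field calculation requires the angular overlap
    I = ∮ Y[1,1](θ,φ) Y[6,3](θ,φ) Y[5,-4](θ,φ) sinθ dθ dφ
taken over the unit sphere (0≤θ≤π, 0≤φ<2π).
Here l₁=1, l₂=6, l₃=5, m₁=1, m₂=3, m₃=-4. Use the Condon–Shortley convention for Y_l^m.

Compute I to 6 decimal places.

Checks pass: Σm=0; 12 even; l₃=5∈[5,7].
(2·1+1)(2·6+1)(2·5+1) = 429
Δ: 2! 0! 10! / 13! → 1/858
sum: t=1:−1/14400 = -1/14400
3j²(1 6 5; 0 0 0) = Δ·Π!·Σ² = 6/143  (sign +1)
sum: t=0:+1/725760 = 1/725760
3j²(1 6 5; 1 3 -4) = Δ·Π!·Σ² = 1/286  (sign -1)
combine: 4πI² = 429·6/143·1/286 = 9/143
take √, sign -1: I = -0.07076985

-0.070770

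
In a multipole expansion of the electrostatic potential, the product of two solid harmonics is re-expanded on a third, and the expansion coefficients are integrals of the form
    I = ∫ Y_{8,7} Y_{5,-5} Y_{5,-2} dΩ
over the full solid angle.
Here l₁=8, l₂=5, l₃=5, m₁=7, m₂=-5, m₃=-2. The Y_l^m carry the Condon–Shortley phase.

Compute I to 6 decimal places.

Rules hold: Σm=0, L=18 even, 3≤5≤13.
N = 17·11·11 = 2057
Δ = 8!·8!·2!/19! = 1/37413090
Racah Σ t=3..5: t=3:−1/1036800 t=4:+1/331776 t=5:−1/1036800 = 1/921600
⇒ 3j(8 5 5; 0 0 0)² = 490/46189, sgn -1
Racah Σ t=0..0: t=0:+1/406425600 = 1/406425600
⇒ 3j(8 5 5; 7 -5 -2)² = 15/646, sgn -1
4πI² = N·(3j₀)²·(3jₘ)² = 40425/79781
I = +1·√(0.5067/4π) = 0.20080307

0.200803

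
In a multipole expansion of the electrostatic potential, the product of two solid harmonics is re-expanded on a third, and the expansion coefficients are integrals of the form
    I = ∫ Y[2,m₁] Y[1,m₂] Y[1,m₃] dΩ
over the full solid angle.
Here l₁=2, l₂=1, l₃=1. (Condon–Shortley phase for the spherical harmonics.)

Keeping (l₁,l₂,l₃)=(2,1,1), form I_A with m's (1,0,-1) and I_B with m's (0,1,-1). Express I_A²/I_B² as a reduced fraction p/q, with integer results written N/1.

3/1

Shared (l₁,l₂,l₃)=(2,1,1): N and (l;000)² cancel in I_A²/I_B².
A: Δ = 2!·2!·0!/5! = 1/30; Racah Σ t=1..1: t=1:−1/2 = -1/2; ⇒ 3j(2 1 1; 1 0 -1)² = 1/10, sgn -1
B: Δ = 2!·2!·0!/5! = 1/30; Racah Σ t=2..2: t=2:+1/4 = 1/4; ⇒ 3j(2 1 1; 0 1 -1)² = 1/30, sgn +1
I_A²/I_B² = (1/10)/(1/30) = 3/1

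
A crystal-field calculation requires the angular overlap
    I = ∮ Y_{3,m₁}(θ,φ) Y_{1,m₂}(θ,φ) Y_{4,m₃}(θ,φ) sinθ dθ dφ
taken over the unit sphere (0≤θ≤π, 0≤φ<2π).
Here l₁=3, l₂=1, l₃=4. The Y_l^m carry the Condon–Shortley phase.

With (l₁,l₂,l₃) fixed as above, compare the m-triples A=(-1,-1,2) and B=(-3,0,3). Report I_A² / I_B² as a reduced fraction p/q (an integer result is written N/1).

15/7

Shared (l₁,l₂,l₃)=(3,1,4): N and (l;000)² cancel in I_A²/I_B².
A: Δ = 0!·6!·2!/9! = 1/252; Racah Σ t=0..0: t=0:+1/96 = 1/96; ⇒ 3j(3 1 4; -1 -1 2)² = 5/84, sgn +1
B: Δ = 0!·6!·2!/9! = 1/252; Racah Σ t=0..0: t=0:+1/720 = 1/720; ⇒ 3j(3 1 4; -3 0 3)² = 1/36, sgn -1
I_A²/I_B² = (5/84)/(1/36) = 15/7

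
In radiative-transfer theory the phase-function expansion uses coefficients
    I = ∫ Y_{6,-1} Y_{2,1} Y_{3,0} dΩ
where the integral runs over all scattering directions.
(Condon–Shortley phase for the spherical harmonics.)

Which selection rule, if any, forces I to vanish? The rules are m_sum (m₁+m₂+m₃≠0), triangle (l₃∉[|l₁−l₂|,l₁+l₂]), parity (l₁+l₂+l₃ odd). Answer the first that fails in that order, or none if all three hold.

azimuthal sum: -1 + 1 + 0 = 0  ✓
4 ≤ 3 ≤ 8 (triangle on l)  ✗
L = 6 + 2 + 3 = 11 (odd)

triangle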